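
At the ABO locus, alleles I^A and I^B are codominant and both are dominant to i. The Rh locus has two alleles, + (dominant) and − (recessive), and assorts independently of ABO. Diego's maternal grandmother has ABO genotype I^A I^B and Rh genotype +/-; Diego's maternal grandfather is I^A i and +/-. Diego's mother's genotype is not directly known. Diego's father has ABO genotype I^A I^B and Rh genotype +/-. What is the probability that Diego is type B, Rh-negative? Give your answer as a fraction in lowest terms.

1/16

Diego's mother's ABO genotype from I^A I^B × I^A i: 1/4 I^A I^A, 1/4 I^A I^B, 1/4 I^A i, 1/4 I^B i.
Crossing each possibility with the father I^A I^B and summing P(type B): 1/4·0 + 1/4·1/4 + 1/4·1/4 + 1/4·1/2 = 1/4.
Similarly for Rh via the mother's Rh distribution: P(Rh-) = 1/4.
Independent loci: 1/4 × 1/4 = 1/16.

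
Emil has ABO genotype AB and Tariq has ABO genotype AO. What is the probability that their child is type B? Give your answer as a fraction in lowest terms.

ABO cross AB × AO → offspring phenotypes: 1/2 A, 1/4 B, 1/4 AB.
So P(type B) = 1/4.

1/4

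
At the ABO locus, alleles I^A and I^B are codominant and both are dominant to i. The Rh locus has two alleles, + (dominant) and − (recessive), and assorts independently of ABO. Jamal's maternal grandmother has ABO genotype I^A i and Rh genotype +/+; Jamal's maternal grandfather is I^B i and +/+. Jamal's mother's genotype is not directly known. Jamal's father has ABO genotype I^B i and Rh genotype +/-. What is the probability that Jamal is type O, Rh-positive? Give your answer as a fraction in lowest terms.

Jamal's mother's ABO genotype from I^A i × I^B i: 1/4 I^A I^B, 1/4 I^A i, 1/4 I^B i, 1/4 i i.
Crossing each possibility with the father I^B i and summing P(type O): 1/4·0 + 1/4·1/4 + 1/4·1/4 + 1/4·1/2 = 1/4.
Similarly for Rh via the mother's Rh distribution: P(Rh+) = 1.
Independent loci: 1/4 × 1 = 1/4.

1/4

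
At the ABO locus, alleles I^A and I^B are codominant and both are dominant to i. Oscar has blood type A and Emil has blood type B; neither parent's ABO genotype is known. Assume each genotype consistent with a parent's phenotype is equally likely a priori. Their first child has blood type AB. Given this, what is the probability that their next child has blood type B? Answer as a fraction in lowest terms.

Possible genotypes: Oscar ∈ {I^A I^A, I^A i}; Emil ∈ {I^B I^B, I^B i}.
Weight each parental genotype pair by prior × P(type-AB child):
  I^A I^A × I^B I^B: posterior weight 4/9; P(next child type B) = 0.
  I^A I^A × I^B i: posterior weight 2/9; P(next child type B) = 0.
  I^A i × I^B I^B: posterior weight 2/9; P(next child type B) = 1/2.
  I^A i × I^B i: posterior weight 1/9; P(next child type B) = 1/4.
Weighted sum = 5/36.

5/36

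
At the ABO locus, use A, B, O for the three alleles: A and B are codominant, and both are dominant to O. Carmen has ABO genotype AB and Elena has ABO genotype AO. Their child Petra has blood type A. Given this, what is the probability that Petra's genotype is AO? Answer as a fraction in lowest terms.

1/2

Cross AB × AO → 1/4 AA, 1/4 AB, 1/4 AO, 1/4 BO.
Type-A genotypes among offspring: AA (1/4), AO (1/4); total 1/2.
P(AO | type A) = (1/4) / (1/2) = 1/2.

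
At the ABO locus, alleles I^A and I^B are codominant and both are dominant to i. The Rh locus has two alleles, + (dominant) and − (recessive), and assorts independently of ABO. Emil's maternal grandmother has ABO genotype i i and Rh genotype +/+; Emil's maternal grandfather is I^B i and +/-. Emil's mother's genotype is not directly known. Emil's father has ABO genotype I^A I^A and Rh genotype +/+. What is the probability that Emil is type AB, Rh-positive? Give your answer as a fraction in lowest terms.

Emil's mother's ABO genotype from i i × I^B i: 1/2 I^B i, 1/2 i i.
Crossing each possibility with the father I^A I^A and summing P(type AB): 1/2·1/2 + 1/2·0 = 1/4.
Similarly for Rh via the mother's Rh distribution: P(Rh+) = 1.
Independent loci: 1/4 × 1 = 1/4.

1/4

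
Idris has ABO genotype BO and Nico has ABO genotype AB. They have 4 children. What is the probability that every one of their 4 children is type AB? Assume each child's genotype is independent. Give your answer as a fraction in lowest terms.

ABO cross BO × AB → 1/4 A, 1/2 B, 1/4 AB.
So P(type AB) = 1/4 per child.
All 4 independent: (1/4)^4 = 1/256.

1/256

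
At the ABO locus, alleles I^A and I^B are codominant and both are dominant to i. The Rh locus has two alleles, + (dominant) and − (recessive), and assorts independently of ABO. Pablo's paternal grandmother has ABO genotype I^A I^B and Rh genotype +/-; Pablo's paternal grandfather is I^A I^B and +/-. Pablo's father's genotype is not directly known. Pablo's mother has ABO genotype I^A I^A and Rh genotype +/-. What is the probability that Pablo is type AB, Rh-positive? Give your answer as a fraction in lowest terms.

Pablo's father's ABO genotype from I^A I^B × I^A I^B: 1/4 I^A I^A, 1/2 I^A I^B, 1/4 I^B I^B.
Crossing each possibility with the mother I^A I^A and summing P(type AB): 1/4·0 + 1/2·1/2 + 1/4·1 = 1/2.
Similarly for Rh via the father's Rh distribution: P(Rh+) = 3/4.
Independent loci: 1/2 × 3/4 = 3/8.

3/8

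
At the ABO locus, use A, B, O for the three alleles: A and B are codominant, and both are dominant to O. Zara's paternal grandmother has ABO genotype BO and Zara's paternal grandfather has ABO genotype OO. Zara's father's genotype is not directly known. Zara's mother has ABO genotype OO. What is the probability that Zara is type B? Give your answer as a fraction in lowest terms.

Zara's father's ABO genotype from BO × OO: 1/2 BO, 1/2 OO.
Crossing each possibility with the mother OO and summing P(type B): 1/2·1/2 + 1/2·0 = 1/4.

1/4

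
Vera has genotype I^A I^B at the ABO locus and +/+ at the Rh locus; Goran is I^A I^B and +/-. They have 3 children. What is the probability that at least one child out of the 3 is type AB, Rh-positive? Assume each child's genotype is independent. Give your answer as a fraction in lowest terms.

ABO cross I^A I^B × I^A I^B → 1/4 A, 1/4 B, 1/2 AB.
Rh cross +/+ × +/- → 1 Rh+; so P(type AB, Rh-positive) = 1/2 × 1 = 1/2 per child.
P(none) = (1/2)^3 = 1/8; P(at least one) = 1 − 1/8 = 7/8.

7/8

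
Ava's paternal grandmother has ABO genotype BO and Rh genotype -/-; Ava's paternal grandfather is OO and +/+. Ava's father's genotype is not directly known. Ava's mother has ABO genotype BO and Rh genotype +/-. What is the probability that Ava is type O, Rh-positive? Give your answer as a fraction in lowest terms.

Ava's father's ABO genotype from BO × OO: 1/2 BO, 1/2 OO.
Crossing each possibility with the mother BO and summing P(type O): 1/2·1/4 + 1/2·1/2 = 3/8.
Similarly for Rh via the father's Rh distribution: P(Rh+) = 3/4.
Independent loci: 3/8 × 3/4 = 9/32.

9/32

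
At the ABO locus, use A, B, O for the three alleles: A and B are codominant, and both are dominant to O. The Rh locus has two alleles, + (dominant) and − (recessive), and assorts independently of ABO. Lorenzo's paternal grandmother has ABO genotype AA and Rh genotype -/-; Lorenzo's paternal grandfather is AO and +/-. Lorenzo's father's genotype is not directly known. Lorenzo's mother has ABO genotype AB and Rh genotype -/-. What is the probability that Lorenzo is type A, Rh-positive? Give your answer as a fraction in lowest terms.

1/8

Lorenzo's father's ABO genotype from AA × AO: 1/2 AA, 1/2 AO.
Crossing each possibility with the mother AB and summing P(type A): 1/2·1/2 + 1/2·1/2 = 1/2.
Similarly for Rh via the father's Rh distribution: P(Rh+) = 1/4.
Independent loci: 1/2 × 1/4 = 1/8.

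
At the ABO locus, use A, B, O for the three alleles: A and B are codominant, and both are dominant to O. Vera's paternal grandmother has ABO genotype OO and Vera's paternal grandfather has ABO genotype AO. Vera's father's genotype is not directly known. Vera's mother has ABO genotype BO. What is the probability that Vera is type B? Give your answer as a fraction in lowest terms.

Vera's father's ABO genotype from OO × AO: 1/2 AO, 1/2 OO.
Crossing each possibility with the mother BO and summing P(type B): 1/2·1/4 + 1/2·1/2 = 3/8.

3/8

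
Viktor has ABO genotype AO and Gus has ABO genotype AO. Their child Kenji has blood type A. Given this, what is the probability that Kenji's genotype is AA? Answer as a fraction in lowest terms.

1/3

Cross AO × AO → 1/4 AA, 1/2 AO, 1/4 OO.
Type-A genotypes among offspring: AA (1/4), AO (1/2); total 3/4.
P(AA | type A) = (1/4) / (3/4) = 1/3.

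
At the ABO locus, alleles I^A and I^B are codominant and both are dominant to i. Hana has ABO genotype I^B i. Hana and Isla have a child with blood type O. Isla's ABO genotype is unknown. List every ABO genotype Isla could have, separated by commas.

For each candidate genotype of Isla, check whether crossing it with I^B i can produce every observed child phenotype.
  I^A I^A → possible child types {A, AB} ✗
  I^A I^B → possible child types {A, B, AB} ✗
  I^A i → possible child types {O, A, B, AB} ✓
  I^B I^B → possible child types {B} ✗
  I^B i → possible child types {O, B} ✓
  i i → possible child types {O, B} ✓

I^A i, I^B i, i i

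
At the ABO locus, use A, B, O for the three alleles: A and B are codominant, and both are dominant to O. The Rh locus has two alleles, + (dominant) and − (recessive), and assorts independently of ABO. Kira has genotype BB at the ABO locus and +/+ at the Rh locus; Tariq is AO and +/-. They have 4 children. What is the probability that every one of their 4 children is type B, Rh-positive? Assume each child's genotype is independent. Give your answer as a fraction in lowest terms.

ABO cross BB × AO → 1/2 B, 1/2 AB.
Rh cross +/+ × +/- → 1 Rh+; so P(type B, Rh-positive) = 1/2 × 1 = 1/2 per child.
All 4 independent: (1/2)^4 = 1/16.

1/16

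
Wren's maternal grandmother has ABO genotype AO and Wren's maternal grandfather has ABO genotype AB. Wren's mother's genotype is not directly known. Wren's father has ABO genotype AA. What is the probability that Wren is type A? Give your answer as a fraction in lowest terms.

3/4

Wren's mother's ABO genotype from AO × AB: 1/4 AA, 1/4 AB, 1/4 AO, 1/4 BO.
Crossing each possibility with the father AA and summing P(type A): 1/4·1 + 1/4·1/2 + 1/4·1 + 1/4·1/2 = 3/4.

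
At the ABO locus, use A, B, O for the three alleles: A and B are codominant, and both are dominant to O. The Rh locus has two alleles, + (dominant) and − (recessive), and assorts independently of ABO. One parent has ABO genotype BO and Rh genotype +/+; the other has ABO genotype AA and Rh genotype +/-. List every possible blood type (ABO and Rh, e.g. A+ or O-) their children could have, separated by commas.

A+, AB+

Gametes from BO × AA give offspring ABO genotypes AB, AO, i.e. phenotypes A, AB.
Rh cross +/+ × +/- → phenotypes Rh+.
Combining independently: A+, AB+.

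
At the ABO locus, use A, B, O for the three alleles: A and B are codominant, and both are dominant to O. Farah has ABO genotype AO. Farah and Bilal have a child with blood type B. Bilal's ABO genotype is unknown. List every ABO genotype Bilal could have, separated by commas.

AB, BB, BO

For each candidate genotype of Bilal, check whether crossing it with AO can produce every observed child phenotype.
  AA → possible child types {A} ✗
  AB → possible child types {A, B, AB} ✓
  AO → possible child types {O, A} ✗
  BB → possible child types {B, AB} ✓
  BO → possible child types {O, A, B, AB} ✓
  OO → possible child types {O, A} ✗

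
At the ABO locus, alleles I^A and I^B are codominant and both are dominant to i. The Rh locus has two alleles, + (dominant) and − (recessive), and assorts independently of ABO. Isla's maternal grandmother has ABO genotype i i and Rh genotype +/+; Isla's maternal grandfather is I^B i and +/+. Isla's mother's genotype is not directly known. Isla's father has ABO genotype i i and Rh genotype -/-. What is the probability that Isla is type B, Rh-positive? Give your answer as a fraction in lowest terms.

Isla's mother's ABO genotype from i i × I^B i: 1/2 I^B i, 1/2 i i.
Crossing each possibility with the father i i and summing P(type B): 1/2·1/2 + 1/2·0 = 1/4.
Similarly for Rh via the mother's Rh distribution: P(Rh+) = 1.
Independent loci: 1/4 × 1 = 1/4.

1/4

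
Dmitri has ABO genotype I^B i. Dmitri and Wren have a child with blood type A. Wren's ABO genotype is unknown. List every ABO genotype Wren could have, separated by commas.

I^A I^A, I^A I^B, I^A i

For each candidate genotype of Wren, check whether crossing it with I^B i can produce every observed child phenotype.
  I^A I^A → possible child types {A, AB} ✓
  I^A I^B → possible child types {A, B, AB} ✓
  I^A i → possible child types {O, A, B, AB} ✓
  I^B I^B → possible child types {B} ✗
  I^B i → possible child types {O, B} ✗
  i i → possible child types {O, B} ✗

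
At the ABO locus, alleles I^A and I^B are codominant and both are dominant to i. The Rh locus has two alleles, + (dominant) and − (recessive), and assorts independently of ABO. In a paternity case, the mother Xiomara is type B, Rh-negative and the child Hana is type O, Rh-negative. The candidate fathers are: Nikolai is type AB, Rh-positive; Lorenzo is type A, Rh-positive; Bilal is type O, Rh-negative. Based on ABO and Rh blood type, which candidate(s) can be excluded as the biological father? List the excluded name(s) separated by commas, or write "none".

A candidate is excluded only if no genotype consistent with his phenotype could produce a type O, Rh-negative child with a type B, Rh-negative mother.
Nikolai (type AB, Rh+): no genotype consistent with that phenotype can produce a type-O Rh- child with a type-B mother.

Nikolai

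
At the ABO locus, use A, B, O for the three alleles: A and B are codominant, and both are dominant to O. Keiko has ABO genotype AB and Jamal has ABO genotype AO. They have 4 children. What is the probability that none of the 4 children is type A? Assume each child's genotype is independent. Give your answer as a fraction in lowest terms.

1/16

ABO cross AB × AO → 1/2 A, 1/4 B, 1/4 AB.
So P(type A) = 1/2 per child.
P(not type A) = 1/2 for one child; (1/2)^4 = 1/16.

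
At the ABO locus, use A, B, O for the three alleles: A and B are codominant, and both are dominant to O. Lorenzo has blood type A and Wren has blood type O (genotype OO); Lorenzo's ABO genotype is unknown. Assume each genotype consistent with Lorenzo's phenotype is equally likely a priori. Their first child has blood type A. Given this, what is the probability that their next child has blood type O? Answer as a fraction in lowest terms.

1/6

Possible genotypes: Lorenzo ∈ {AA, AO}; Wren ∈ {OO}.
Weight each parental genotype pair by prior × P(type-A child):
  AA × OO: posterior weight 2/3; P(next child type O) = 0.
  AO × OO: posterior weight 1/3; P(next child type O) = 1/2.
Weighted sum = 1/6.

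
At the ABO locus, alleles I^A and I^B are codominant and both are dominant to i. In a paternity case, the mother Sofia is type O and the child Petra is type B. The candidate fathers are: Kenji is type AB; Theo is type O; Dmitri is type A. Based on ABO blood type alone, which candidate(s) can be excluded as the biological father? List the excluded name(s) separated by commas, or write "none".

A candidate is excluded only if no genotype consistent with his phenotype could produce a type B child with a type O mother.
Theo (type O): no genotype consistent with that phenotype can produce a type-B child with a type-O mother.
Dmitri (type A): no genotype consistent with that phenotype can produce a type-B child with a type-O mother.

Theo, Dmitri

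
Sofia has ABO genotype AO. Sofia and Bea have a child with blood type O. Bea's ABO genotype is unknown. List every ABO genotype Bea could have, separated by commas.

AO, BO, OO

For each candidate genotype of Bea, check whether crossing it with AO can produce every observed child phenotype.
  AA → possible child types {A} ✗
  AB → possible child types {A, B, AB} ✗
  AO → possible child types {O, A} ✓
  BB → possible child types {B, AB} ✗
  BO → possible child types {O, A, B, AB} ✓
  OO → possible child types {O, A} ✓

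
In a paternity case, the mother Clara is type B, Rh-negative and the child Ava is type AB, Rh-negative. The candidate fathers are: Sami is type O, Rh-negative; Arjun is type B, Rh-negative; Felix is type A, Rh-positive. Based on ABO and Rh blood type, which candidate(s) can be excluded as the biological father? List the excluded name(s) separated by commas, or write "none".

Sami, Arjun

A candidate is excluded only if no genotype consistent with his phenotype could produce a type AB, Rh-negative child with a type B, Rh-negative mother.
Sami (type O, Rh-): no genotype consistent with that phenotype can produce a type-AB Rh- child with a type-B mother.
Arjun (type B, Rh-): no genotype consistent with that phenotype can produce a type-AB Rh- child with a type-B mother.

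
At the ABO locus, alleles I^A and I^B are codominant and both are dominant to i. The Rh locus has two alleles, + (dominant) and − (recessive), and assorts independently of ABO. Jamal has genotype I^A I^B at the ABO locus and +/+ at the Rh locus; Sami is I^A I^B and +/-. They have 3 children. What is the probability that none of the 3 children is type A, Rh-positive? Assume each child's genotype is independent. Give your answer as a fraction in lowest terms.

ABO cross I^A I^B × I^A I^B → 1/4 A, 1/4 B, 1/2 AB.
Rh cross +/+ × +/- → 1 Rh+; so P(type A, Rh-positive) = 1/4 × 1 = 1/4 per child.
P(not type A, Rh-positive) = 3/4 for one child; (3/4)^3 = 27/64.

27/64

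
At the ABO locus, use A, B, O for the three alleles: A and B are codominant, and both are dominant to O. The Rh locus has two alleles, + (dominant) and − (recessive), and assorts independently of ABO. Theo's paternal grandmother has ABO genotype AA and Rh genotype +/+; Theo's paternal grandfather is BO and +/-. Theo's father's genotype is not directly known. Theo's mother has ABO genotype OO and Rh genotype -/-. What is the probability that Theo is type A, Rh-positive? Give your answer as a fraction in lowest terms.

3/8

Theo's father's ABO genotype from AA × BO: 1/2 AB, 1/2 AO.
Crossing each possibility with the mother OO and summing P(type A): 1/2·1/2 + 1/2·1/2 = 1/2.
Similarly for Rh via the father's Rh distribution: P(Rh+) = 3/4.
Independent loci: 1/2 × 3/4 = 3/8.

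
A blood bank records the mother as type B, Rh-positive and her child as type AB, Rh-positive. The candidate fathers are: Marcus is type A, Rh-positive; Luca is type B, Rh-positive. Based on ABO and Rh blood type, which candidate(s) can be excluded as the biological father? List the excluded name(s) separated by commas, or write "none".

A candidate is excluded only if no genotype consistent with his phenotype could produce a type AB, Rh-positive child with a type B, Rh-positive mother.
Luca (type B, Rh+): no genotype consistent with that phenotype can produce a type-AB Rh+ child with a type-B mother.

Luca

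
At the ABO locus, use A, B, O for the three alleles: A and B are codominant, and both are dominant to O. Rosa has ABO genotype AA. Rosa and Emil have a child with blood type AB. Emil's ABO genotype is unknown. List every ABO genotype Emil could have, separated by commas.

AB, BB, BO

For each candidate genotype of Emil, check whether crossing it with AA can produce every observed child phenotype.
  AA → possible child types {A} ✗
  AB → possible child types {A, AB} ✓
  AO → possible child types {A} ✗
  BB → possible child types {AB} ✓
  BO → possible child types {A, AB} ✓
  OO → possible child types {A} ✗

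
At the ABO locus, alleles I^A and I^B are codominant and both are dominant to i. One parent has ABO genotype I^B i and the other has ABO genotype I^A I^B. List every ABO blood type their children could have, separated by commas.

Gametes from I^B i × I^A I^B give offspring ABO genotypes I^A I^B, I^A i, I^B I^B, I^B i, i.e. phenotypes A, B, AB.

A, B, AB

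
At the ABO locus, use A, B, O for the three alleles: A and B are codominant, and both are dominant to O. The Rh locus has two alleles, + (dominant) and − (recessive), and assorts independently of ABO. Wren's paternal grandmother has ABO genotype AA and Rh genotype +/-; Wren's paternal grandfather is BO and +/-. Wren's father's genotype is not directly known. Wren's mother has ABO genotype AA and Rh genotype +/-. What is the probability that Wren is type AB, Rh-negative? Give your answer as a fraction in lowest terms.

Wren's father's ABO genotype from AA × BO: 1/2 AB, 1/2 AO.
Crossing each possibility with the mother AA and summing P(type AB): 1/2·1/2 + 1/2·0 = 1/4.
Similarly for Rh via the father's Rh distribution: P(Rh-) = 1/4.
Independent loci: 1/4 × 1/4 = 1/16.

1/16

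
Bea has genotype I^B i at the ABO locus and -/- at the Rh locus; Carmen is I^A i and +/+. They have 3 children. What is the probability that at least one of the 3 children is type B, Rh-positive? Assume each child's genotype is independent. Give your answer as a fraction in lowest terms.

ABO cross I^B i × I^A i → 1/4 O, 1/4 A, 1/4 B, 1/4 AB.
Rh cross -/- × +/+ → 1 Rh+; so P(type B, Rh-positive) = 1/4 × 1 = 1/4 per child.
P(none) = (3/4)^3 = 27/64; P(at least one) = 1 − 27/64 = 37/64.

37/64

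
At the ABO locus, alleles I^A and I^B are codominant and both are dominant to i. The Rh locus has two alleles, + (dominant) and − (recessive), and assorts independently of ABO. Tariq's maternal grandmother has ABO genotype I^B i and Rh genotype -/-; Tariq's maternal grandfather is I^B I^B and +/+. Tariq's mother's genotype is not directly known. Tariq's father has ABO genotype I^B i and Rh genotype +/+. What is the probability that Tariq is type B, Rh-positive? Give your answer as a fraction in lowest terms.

Tariq's mother's ABO genotype from I^B i × I^B I^B: 1/2 I^B I^B, 1/2 I^B i.
Crossing each possibility with the father I^B i and summing P(type B): 1/2·1 + 1/2·3/4 = 7/8.
Similarly for Rh via the mother's Rh distribution: P(Rh+) = 1.
Independent loci: 7/8 × 1 = 7/8.

7/8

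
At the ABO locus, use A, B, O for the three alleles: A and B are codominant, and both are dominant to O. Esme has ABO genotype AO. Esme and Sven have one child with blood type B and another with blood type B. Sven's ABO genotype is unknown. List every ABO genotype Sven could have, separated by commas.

For each candidate genotype of Sven, check whether crossing it with AO can produce every observed child phenotype.
  AA → possible child types {A} ✗
  AB → possible child types {A, B, AB} ✓
  AO → possible child types {O, A} ✗
  BB → possible child types {B, AB} ✓
  BO → possible child types {O, A, B, AB} ✓
  OO → possible child types {O, A} ✗

AB, BB, BO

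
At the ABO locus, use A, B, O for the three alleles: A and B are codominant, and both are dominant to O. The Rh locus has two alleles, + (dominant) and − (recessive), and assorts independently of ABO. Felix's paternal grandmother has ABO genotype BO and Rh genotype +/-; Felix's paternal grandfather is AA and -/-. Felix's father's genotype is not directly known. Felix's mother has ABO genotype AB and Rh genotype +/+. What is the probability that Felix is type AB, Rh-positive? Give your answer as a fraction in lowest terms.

3/8

Felix's father's ABO genotype from BO × AA: 1/2 AB, 1/2 AO.
Crossing each possibility with the mother AB and summing P(type AB): 1/2·1/2 + 1/2·1/4 = 3/8.
Similarly for Rh via the father's Rh distribution: P(Rh+) = 1.
Independent loci: 3/8 × 1 = 3/8.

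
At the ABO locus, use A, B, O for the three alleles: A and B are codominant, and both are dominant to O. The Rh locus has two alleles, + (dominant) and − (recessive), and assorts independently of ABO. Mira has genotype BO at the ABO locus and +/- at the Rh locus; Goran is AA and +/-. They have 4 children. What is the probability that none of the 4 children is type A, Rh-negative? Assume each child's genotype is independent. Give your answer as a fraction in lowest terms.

ABO cross BO × AA → 1/2 A, 1/2 AB.
Rh cross +/- × +/- → 3/4 Rh+, 1/4 Rh-; so P(type A, Rh-negative) = 1/2 × 1/4 = 1/8 per child.
P(not type A, Rh-negative) = 7/8 for one child; (7/8)^4 = 2401/4096.

2401/4096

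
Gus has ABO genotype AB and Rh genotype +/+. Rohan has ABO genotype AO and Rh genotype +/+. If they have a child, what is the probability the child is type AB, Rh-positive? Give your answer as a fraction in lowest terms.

1/4

ABO cross AB × AO → offspring phenotypes: 1/2 A, 1/4 B, 1/4 AB.
Rh cross +/+ × +/+ → 1 Rh+.
Independent loci: P(type AB, Rh-positive) = 1/4 × 1 = 1/4.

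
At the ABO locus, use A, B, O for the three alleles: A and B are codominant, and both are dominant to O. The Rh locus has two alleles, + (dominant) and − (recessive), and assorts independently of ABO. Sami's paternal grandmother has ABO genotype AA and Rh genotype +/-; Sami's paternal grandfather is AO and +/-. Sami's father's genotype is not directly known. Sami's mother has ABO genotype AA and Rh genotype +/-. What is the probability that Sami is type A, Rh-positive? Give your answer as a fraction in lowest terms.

3/4

Sami's father's ABO genotype from AA × AO: 1/2 AA, 1/2 AO.
Crossing each possibility with the mother AA and summing P(type A): 1/2·1 + 1/2·1 = 1.
Similarly for Rh via the father's Rh distribution: P(Rh+) = 3/4.
Independent loci: 1 × 3/4 = 3/4.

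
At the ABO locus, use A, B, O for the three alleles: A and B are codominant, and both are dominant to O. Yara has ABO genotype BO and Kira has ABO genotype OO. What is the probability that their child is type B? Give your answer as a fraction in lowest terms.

1/2

ABO cross BO × OO → offspring phenotypes: 1/2 O, 1/2 B.
So P(type B) = 1/2.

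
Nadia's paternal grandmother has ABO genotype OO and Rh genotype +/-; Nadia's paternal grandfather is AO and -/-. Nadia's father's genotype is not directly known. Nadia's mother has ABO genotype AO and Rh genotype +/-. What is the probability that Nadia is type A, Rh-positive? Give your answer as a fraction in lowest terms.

Nadia's father's ABO genotype from OO × AO: 1/2 AO, 1/2 OO.
Crossing each possibility with the mother AO and summing P(type A): 1/2·3/4 + 1/2·1/2 = 5/8.
Similarly for Rh via the father's Rh distribution: P(Rh+) = 5/8.
Independent loci: 5/8 × 5/8 = 25/64.

25/64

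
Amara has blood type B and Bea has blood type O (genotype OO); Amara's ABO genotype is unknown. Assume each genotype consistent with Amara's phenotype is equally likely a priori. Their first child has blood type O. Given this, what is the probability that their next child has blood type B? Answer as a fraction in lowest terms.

1/2

Possible genotypes: Amara ∈ {BB, BO}; Bea ∈ {OO}.
Weight each parental genotype pair by prior × P(type-O child):
  BO × OO: posterior weight 1; P(next child type B) = 1/2.
Weighted sum = 1/2.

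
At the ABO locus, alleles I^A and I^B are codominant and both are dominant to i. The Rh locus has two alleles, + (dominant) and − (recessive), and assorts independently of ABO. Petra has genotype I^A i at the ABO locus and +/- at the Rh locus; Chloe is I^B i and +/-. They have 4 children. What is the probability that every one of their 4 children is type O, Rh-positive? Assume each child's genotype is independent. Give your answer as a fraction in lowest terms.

81/65536

ABO cross I^A i × I^B i → 1/4 O, 1/4 A, 1/4 B, 1/4 AB.
Rh cross +/- × +/- → 3/4 Rh+, 1/4 Rh-; so P(type O, Rh-positive) = 1/4 × 3/4 = 3/16 per child.
All 4 independent: (3/16)^4 = 81/65536.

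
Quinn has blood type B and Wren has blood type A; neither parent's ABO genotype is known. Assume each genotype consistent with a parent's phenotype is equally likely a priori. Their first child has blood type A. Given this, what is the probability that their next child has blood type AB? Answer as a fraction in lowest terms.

Possible genotypes: Quinn ∈ {BB, BO}; Wren ∈ {AA, AO}.
Weight each parental genotype pair by prior × P(type-A child):
  BO × AA: posterior weight 2/3; P(next child type AB) = 1/2.
  BO × AO: posterior weight 1/3; P(next child type AB) = 1/4.
Weighted sum = 5/12.

5/12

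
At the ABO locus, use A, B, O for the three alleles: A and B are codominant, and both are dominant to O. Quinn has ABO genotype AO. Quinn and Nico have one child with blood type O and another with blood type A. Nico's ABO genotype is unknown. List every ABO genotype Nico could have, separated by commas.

AO, BO, OO

For each candidate genotype of Nico, check whether crossing it with AO can produce every observed child phenotype.
  AA → possible child types {A} ✗
  AB → possible child types {A, B, AB} ✗
  AO → possible child types {O, A} ✓
  BB → possible child types {B, AB} ✗
  BO → possible child types {O, A, B, AB} ✓
  OO → possible child types {O, A} ✓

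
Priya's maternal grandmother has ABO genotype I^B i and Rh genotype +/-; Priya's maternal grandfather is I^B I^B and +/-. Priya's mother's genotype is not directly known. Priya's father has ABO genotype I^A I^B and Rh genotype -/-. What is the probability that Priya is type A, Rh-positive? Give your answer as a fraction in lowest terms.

Priya's mother's ABO genotype from I^B i × I^B I^B: 1/2 I^B I^B, 1/2 I^B i.
Crossing each possibility with the father I^A I^B and summing P(type A): 1/2·0 + 1/2·1/4 = 1/8.
Similarly for Rh via the mother's Rh distribution: P(Rh+) = 1/2.
Independent loci: 1/8 × 1/2 = 1/16.

1/16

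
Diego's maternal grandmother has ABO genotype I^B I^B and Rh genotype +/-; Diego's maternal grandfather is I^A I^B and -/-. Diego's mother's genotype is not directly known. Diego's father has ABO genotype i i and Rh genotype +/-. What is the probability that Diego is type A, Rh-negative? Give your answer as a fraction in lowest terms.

Diego's mother's ABO genotype from I^B I^B × I^A I^B: 1/2 I^A I^B, 1/2 I^B I^B.
Crossing each possibility with the father i i and summing P(type A): 1/2·1/2 + 1/2·0 = 1/4.
Similarly for Rh via the mother's Rh distribution: P(Rh-) = 3/8.
Independent loci: 1/4 × 3/8 = 3/32.

3/32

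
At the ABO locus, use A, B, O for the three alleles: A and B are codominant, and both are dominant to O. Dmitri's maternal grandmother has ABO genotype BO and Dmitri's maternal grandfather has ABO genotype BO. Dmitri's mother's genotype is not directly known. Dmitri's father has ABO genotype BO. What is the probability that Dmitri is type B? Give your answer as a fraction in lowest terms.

3/4

Dmitri's mother's ABO genotype from BO × BO: 1/4 BB, 1/2 BO, 1/4 OO.
Crossing each possibility with the father BO and summing P(type B): 1/4·1 + 1/2·3/4 + 1/4·1/2 = 3/4.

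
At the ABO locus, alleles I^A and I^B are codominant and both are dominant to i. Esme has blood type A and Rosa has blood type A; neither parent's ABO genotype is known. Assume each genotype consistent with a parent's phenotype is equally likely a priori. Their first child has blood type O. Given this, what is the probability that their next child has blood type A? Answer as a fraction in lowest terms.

Possible genotypes: Esme ∈ {I^A I^A, I^A i}; Rosa ∈ {I^A I^A, I^A i}.
Weight each parental genotype pair by prior × P(type-O child):
  I^A i × I^A i: posterior weight 1; P(next child type A) = 3/4.
Weighted sum = 3/4.

3/4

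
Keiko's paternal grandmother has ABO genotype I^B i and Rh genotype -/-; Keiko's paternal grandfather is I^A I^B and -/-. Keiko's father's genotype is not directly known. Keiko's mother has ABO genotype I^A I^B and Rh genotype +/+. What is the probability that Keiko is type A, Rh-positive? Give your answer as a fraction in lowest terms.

Keiko's father's ABO genotype from I^B i × I^A I^B: 1/4 I^A I^B, 1/4 I^A i, 1/4 I^B I^B, 1/4 I^B i.
Crossing each possibility with the mother I^A I^B and summing P(type A): 1/4·1/4 + 1/4·1/2 + 1/4·0 + 1/4·1/4 = 1/4.
Similarly for Rh via the father's Rh distribution: P(Rh+) = 1.
Independent loci: 1/4 × 1 = 1/4.

1/4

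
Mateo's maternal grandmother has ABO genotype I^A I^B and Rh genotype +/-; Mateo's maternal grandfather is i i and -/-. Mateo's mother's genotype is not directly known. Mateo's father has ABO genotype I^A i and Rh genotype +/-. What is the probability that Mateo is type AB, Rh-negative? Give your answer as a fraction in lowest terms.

Mateo's mother's ABO genotype from I^A I^B × i i: 1/2 I^A i, 1/2 I^B i.
Crossing each possibility with the father I^A i and summing P(type AB): 1/2·0 + 1/2·1/4 = 1/8.
Similarly for Rh via the mother's Rh distribution: P(Rh-) = 3/8.
Independent loci: 1/8 × 3/8 = 3/64.

3/64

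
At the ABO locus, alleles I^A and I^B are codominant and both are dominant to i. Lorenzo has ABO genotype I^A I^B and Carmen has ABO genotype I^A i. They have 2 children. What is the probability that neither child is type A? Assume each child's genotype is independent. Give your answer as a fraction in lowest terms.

1/4

ABO cross I^A I^B × I^A i → 1/2 A, 1/4 B, 1/4 AB.
So P(type A) = 1/2 per child.
P(not type A) = 1/2 for one child; (1/2)^2 = 1/4.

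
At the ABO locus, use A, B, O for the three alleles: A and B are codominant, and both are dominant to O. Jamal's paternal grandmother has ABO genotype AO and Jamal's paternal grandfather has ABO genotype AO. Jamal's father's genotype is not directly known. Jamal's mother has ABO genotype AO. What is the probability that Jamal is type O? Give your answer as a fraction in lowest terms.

Jamal's father's ABO genotype from AO × AO: 1/4 AA, 1/2 AO, 1/4 OO.
Crossing each possibility with the mother AO and summing P(type O): 1/4·0 + 1/2·1/4 + 1/4·1/2 = 1/4.

1/4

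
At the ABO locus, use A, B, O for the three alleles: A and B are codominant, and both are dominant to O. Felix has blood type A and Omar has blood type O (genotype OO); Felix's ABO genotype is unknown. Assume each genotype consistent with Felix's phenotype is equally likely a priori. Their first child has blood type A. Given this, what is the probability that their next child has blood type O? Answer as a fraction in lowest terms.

Possible genotypes: Felix ∈ {AA, AO}; Omar ∈ {OO}.
Weight each parental genotype pair by prior × P(type-A child):
  AA × OO: posterior weight 2/3; P(next child type O) = 0.
  AO × OO: posterior weight 1/3; P(next child type O) = 1/2.
Weighted sum = 1/6.

1/6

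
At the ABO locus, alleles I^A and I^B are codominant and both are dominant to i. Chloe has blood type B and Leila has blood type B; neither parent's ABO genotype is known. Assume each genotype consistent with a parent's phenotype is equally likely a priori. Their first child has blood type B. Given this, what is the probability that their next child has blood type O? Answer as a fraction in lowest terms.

Possible genotypes: Chloe ∈ {I^B I^B, I^B i}; Leila ∈ {I^B I^B, I^B i}.
Weight each parental genotype pair by prior × P(type-B child):
  I^B I^B × I^B I^B: posterior weight 4/15; P(next child type O) = 0.
  I^B I^B × I^B i: posterior weight 4/15; P(next child type O) = 0.
  I^B i × I^B I^B: posterior weight 4/15; P(next child type O) = 0.
  I^B i × I^B i: posterior weight 1/5; P(next child type O) = 1/4.
Weighted sum = 1/20.

1/20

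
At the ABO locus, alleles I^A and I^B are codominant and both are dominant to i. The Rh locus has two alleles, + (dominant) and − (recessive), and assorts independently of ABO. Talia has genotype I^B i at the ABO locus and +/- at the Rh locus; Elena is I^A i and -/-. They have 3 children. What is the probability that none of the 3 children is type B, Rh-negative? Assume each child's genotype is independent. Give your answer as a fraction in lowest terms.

343/512

ABO cross I^B i × I^A i → 1/4 O, 1/4 A, 1/4 B, 1/4 AB.
Rh cross +/- × -/- → 1/2 Rh+, 1/2 Rh-; so P(type B, Rh-negative) = 1/4 × 1/2 = 1/8 per child.
P(not type B, Rh-negative) = 7/8 for one child; (7/8)^3 = 343/512.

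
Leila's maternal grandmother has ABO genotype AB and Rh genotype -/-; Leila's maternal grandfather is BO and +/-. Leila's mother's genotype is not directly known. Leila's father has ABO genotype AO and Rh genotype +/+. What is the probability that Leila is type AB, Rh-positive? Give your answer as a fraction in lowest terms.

Leila's mother's ABO genotype from AB × BO: 1/4 AB, 1/4 AO, 1/4 BB, 1/4 BO.
Crossing each possibility with the father AO and summing P(type AB): 1/4·1/4 + 1/4·0 + 1/4·1/2 + 1/4·1/4 = 1/4.
Similarly for Rh via the mother's Rh distribution: P(Rh+) = 1.
Independent loci: 1/4 × 1 = 1/4.

1/4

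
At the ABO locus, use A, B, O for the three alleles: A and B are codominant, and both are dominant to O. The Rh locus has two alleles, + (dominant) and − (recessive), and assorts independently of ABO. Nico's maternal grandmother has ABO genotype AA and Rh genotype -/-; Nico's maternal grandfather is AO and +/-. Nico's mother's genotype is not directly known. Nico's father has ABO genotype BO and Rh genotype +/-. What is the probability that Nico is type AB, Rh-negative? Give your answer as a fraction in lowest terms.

Nico's mother's ABO genotype from AA × AO: 1/2 AA, 1/2 AO.
Crossing each possibility with the father BO and summing P(type AB): 1/2·1/2 + 1/2·1/4 = 3/8.
Similarly for Rh via the mother's Rh distribution: P(Rh-) = 3/8.
Independent loci: 3/8 × 3/8 = 9/64.

9/64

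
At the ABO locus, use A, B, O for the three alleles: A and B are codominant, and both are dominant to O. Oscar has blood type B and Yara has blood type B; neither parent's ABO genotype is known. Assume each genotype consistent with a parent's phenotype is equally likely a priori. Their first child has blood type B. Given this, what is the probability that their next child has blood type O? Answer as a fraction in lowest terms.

Possible genotypes: Oscar ∈ {BB, BO}; Yara ∈ {BB, BO}.
Weight each parental genotype pair by prior × P(type-B child):
  BB × BB: posterior weight 4/15; P(next child type O) = 0.
  BB × BO: posterior weight 4/15; P(next child type O) = 0.
  BO × BB: posterior weight 4/15; P(next child type O) = 0.
  BO × BO: posterior weight 1/5; P(next child type O) = 1/4.
Weighted sum = 1/20.

1/20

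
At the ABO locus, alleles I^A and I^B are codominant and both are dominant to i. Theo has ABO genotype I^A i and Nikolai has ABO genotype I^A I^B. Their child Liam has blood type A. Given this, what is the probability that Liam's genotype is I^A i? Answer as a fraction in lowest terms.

Cross I^A i × I^A I^B → 1/4 I^A I^A, 1/4 I^A I^B, 1/4 I^A i, 1/4 I^B i.
Type-A genotypes among offspring: I^A I^A (1/4), I^A i (1/4); total 1/2.
P(I^A i | type A) = (1/4) / (1/2) = 1/2.

1/2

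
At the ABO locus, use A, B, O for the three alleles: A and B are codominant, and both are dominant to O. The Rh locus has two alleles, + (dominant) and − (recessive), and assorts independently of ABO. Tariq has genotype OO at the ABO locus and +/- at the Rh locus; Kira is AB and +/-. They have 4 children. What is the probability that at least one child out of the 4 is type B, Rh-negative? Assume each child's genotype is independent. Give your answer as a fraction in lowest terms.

1695/4096

ABO cross OO × AB → 1/2 A, 1/2 B.
Rh cross +/- × +/- → 3/4 Rh+, 1/4 Rh-; so P(type B, Rh-negative) = 1/2 × 1/4 = 1/8 per child.
P(none) = (7/8)^4 = 2401/4096; P(at least one) = 1 − 2401/4096 = 1695/4096.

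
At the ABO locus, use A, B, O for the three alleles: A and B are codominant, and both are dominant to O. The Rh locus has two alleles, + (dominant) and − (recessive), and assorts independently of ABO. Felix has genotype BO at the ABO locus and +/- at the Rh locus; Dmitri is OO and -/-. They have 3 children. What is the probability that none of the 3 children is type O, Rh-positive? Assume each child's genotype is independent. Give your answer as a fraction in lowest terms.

27/64

ABO cross BO × OO → 1/2 O, 1/2 B.
Rh cross +/- × -/- → 1/2 Rh+, 1/2 Rh-; so P(type O, Rh-positive) = 1/2 × 1/2 = 1/4 per child.
P(not type O, Rh-positive) = 3/4 for one child; (3/4)^3 = 27/64.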